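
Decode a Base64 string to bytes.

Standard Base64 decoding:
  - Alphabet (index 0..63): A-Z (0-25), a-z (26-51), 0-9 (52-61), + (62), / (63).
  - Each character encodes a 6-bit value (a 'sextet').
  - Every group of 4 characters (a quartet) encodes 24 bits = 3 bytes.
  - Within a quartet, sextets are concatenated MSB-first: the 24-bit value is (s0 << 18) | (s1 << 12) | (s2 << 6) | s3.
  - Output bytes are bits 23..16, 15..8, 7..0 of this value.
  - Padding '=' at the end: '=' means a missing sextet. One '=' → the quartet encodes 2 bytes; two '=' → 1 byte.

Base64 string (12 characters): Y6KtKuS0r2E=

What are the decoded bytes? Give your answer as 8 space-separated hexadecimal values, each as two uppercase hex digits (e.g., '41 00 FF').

After char 0 ('Y'=24): chars_in_quartet=1 acc=0x18 bytes_emitted=0
After char 1 ('6'=58): chars_in_quartet=2 acc=0x63A bytes_emitted=0
After char 2 ('K'=10): chars_in_quartet=3 acc=0x18E8A bytes_emitted=0
After char 3 ('t'=45): chars_in_quartet=4 acc=0x63A2AD -> emit 63 A2 AD, reset; bytes_emitted=3
After char 4 ('K'=10): chars_in_quartet=1 acc=0xA bytes_emitted=3
After char 5 ('u'=46): chars_in_quartet=2 acc=0x2AE bytes_emitted=3
After char 6 ('S'=18): chars_in_quartet=3 acc=0xAB92 bytes_emitted=3
After char 7 ('0'=52): chars_in_quartet=4 acc=0x2AE4B4 -> emit 2A E4 B4, reset; bytes_emitted=6
After char 8 ('r'=43): chars_in_quartet=1 acc=0x2B bytes_emitted=6
After char 9 ('2'=54): chars_in_quartet=2 acc=0xAF6 bytes_emitted=6
After char 10 ('E'=4): chars_in_quartet=3 acc=0x2BD84 bytes_emitted=6
Padding '=': partial quartet acc=0x2BD84 -> emit AF 61; bytes_emitted=8

Answer: 63 A2 AD 2A E4 B4 AF 61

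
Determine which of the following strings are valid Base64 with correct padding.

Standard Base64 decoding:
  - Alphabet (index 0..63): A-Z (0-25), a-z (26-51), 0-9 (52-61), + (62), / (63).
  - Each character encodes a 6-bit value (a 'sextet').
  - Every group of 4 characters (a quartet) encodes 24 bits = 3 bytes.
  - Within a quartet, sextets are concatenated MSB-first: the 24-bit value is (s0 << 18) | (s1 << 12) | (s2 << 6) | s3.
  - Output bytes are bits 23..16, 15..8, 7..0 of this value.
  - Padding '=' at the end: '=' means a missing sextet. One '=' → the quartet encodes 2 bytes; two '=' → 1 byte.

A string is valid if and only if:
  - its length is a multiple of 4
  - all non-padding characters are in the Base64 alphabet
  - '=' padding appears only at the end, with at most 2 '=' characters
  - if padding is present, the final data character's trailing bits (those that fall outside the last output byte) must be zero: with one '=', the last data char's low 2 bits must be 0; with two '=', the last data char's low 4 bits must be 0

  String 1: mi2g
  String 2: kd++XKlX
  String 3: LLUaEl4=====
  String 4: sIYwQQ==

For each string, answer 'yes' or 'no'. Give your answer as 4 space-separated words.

Answer: yes yes no yes

Derivation:
String 1: 'mi2g' → valid
String 2: 'kd++XKlX' → valid
String 3: 'LLUaEl4=====' → invalid (5 pad chars (max 2))
String 4: 'sIYwQQ==' → valid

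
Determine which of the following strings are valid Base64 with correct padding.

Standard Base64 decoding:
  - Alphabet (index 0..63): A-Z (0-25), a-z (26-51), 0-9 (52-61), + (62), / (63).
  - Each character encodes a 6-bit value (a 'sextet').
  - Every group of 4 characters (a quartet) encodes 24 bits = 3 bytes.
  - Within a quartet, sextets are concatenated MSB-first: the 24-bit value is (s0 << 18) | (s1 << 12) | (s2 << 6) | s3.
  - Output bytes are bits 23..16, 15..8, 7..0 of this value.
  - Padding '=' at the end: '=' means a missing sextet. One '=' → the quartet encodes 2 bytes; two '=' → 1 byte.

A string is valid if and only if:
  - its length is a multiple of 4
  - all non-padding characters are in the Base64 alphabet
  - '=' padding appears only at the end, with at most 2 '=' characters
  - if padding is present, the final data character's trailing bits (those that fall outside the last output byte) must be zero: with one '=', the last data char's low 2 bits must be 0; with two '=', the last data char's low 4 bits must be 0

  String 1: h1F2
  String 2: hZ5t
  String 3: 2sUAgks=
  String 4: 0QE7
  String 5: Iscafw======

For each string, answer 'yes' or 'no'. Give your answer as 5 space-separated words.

Answer: yes yes yes yes no

Derivation:
String 1: 'h1F2' → valid
String 2: 'hZ5t' → valid
String 3: '2sUAgks=' → valid
String 4: '0QE7' → valid
String 5: 'Iscafw======' → invalid (6 pad chars (max 2))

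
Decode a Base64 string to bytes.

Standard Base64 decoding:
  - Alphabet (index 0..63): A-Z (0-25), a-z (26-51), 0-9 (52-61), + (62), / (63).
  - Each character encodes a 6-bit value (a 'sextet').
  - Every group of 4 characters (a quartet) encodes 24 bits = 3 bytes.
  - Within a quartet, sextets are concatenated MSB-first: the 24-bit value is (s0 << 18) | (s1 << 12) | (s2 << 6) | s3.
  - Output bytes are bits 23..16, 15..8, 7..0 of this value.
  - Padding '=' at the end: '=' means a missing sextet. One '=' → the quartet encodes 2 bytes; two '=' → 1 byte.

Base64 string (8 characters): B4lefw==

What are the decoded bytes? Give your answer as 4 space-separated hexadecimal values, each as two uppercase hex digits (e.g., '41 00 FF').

After char 0 ('B'=1): chars_in_quartet=1 acc=0x1 bytes_emitted=0
After char 1 ('4'=56): chars_in_quartet=2 acc=0x78 bytes_emitted=0
After char 2 ('l'=37): chars_in_quartet=3 acc=0x1E25 bytes_emitted=0
After char 3 ('e'=30): chars_in_quartet=4 acc=0x7895E -> emit 07 89 5E, reset; bytes_emitted=3
After char 4 ('f'=31): chars_in_quartet=1 acc=0x1F bytes_emitted=3
After char 5 ('w'=48): chars_in_quartet=2 acc=0x7F0 bytes_emitted=3
Padding '==': partial quartet acc=0x7F0 -> emit 7F; bytes_emitted=4

Answer: 07 89 5E 7F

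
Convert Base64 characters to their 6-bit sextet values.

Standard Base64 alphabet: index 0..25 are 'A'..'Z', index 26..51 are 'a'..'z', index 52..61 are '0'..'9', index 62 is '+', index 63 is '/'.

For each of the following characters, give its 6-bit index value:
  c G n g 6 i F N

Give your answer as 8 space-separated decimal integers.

'c': a..z range, 26 + ord('c') − ord('a') = 28
'G': A..Z range, ord('G') − ord('A') = 6
'n': a..z range, 26 + ord('n') − ord('a') = 39
'g': a..z range, 26 + ord('g') − ord('a') = 32
'6': 0..9 range, 52 + ord('6') − ord('0') = 58
'i': a..z range, 26 + ord('i') − ord('a') = 34
'F': A..Z range, ord('F') − ord('A') = 5
'N': A..Z range, ord('N') − ord('A') = 13

Answer: 28 6 39 32 58 34 5 13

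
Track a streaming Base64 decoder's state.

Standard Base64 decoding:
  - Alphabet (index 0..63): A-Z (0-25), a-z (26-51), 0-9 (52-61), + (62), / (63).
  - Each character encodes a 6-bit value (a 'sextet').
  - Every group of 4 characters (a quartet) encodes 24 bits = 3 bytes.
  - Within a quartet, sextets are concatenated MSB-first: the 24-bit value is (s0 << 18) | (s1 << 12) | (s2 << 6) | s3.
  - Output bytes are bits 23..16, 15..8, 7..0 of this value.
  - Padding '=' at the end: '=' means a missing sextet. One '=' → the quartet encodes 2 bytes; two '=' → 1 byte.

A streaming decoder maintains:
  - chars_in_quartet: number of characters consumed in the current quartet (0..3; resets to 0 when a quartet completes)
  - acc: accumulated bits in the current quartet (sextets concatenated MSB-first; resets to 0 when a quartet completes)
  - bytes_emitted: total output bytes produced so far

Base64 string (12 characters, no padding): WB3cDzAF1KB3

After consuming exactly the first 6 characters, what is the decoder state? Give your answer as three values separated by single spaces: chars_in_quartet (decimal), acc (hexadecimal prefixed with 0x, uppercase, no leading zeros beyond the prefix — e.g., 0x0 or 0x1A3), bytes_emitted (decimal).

Answer: 2 0xF3 3

Derivation:
After char 0 ('W'=22): chars_in_quartet=1 acc=0x16 bytes_emitted=0
After char 1 ('B'=1): chars_in_quartet=2 acc=0x581 bytes_emitted=0
After char 2 ('3'=55): chars_in_quartet=3 acc=0x16077 bytes_emitted=0
After char 3 ('c'=28): chars_in_quartet=4 acc=0x581DDC -> emit 58 1D DC, reset; bytes_emitted=3
After char 4 ('D'=3): chars_in_quartet=1 acc=0x3 bytes_emitted=3
After char 5 ('z'=51): chars_in_quartet=2 acc=0xF3 bytes_emitted=3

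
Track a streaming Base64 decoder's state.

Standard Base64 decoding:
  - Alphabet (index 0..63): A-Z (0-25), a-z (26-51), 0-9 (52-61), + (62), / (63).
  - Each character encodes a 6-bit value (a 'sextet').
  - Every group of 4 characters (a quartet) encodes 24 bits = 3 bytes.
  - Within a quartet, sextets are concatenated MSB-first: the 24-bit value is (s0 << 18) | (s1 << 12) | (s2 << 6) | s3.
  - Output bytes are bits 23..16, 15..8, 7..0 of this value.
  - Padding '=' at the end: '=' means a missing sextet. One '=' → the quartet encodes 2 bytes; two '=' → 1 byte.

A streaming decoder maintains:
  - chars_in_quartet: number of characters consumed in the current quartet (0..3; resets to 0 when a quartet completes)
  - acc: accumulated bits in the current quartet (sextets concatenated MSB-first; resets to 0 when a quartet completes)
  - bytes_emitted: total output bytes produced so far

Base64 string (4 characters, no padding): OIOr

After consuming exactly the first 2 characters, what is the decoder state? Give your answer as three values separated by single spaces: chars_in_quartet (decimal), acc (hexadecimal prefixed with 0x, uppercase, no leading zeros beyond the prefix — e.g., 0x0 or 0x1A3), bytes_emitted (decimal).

After char 0 ('O'=14): chars_in_quartet=1 acc=0xE bytes_emitted=0
After char 1 ('I'=8): chars_in_quartet=2 acc=0x388 bytes_emitted=0

Answer: 2 0x388 0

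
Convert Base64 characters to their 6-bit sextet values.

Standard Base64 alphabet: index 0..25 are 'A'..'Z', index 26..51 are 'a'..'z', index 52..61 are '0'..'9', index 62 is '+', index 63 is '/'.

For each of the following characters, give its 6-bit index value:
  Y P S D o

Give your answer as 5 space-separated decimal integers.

'Y': A..Z range, ord('Y') − ord('A') = 24
'P': A..Z range, ord('P') − ord('A') = 15
'S': A..Z range, ord('S') − ord('A') = 18
'D': A..Z range, ord('D') − ord('A') = 3
'o': a..z range, 26 + ord('o') − ord('a') = 40

Answer: 24 15 18 3 40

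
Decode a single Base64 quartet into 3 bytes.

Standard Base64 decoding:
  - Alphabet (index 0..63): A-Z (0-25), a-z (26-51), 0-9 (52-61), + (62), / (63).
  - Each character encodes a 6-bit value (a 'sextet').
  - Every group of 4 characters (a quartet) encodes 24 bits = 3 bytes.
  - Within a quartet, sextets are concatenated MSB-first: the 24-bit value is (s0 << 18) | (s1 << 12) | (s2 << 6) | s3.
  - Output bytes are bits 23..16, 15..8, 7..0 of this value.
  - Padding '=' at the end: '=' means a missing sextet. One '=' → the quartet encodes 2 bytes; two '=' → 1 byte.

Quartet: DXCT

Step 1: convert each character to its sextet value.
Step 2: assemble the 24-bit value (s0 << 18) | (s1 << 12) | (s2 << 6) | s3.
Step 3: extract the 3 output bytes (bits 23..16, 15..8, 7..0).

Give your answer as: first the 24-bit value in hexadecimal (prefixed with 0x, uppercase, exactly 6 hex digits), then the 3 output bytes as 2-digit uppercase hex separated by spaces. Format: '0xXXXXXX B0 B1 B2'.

Sextets: D=3, X=23, C=2, T=19
24-bit: (3<<18) | (23<<12) | (2<<6) | 19
      = 0x0C0000 | 0x017000 | 0x000080 | 0x000013
      = 0x0D7093
Bytes: (v>>16)&0xFF=0D, (v>>8)&0xFF=70, v&0xFF=93

Answer: 0x0D7093 0D 70 93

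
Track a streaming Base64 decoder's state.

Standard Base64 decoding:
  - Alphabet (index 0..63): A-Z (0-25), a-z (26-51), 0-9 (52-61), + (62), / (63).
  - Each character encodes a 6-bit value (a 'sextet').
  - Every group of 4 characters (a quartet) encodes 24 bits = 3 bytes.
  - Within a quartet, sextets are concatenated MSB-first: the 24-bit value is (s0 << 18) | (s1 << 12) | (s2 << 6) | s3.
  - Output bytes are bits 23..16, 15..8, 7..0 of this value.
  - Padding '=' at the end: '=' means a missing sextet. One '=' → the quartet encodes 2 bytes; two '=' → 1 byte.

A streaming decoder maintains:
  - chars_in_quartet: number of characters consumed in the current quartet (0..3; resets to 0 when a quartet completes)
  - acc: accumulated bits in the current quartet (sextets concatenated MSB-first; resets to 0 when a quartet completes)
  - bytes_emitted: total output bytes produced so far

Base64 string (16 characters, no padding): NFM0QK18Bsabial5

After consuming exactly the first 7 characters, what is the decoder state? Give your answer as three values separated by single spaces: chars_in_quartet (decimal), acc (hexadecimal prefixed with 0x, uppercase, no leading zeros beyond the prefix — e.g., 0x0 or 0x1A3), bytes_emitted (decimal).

After char 0 ('N'=13): chars_in_quartet=1 acc=0xD bytes_emitted=0
After char 1 ('F'=5): chars_in_quartet=2 acc=0x345 bytes_emitted=0
After char 2 ('M'=12): chars_in_quartet=3 acc=0xD14C bytes_emitted=0
After char 3 ('0'=52): chars_in_quartet=4 acc=0x345334 -> emit 34 53 34, reset; bytes_emitted=3
After char 4 ('Q'=16): chars_in_quartet=1 acc=0x10 bytes_emitted=3
After char 5 ('K'=10): chars_in_quartet=2 acc=0x40A bytes_emitted=3
After char 6 ('1'=53): chars_in_quartet=3 acc=0x102B5 bytes_emitted=3

Answer: 3 0x102B5 3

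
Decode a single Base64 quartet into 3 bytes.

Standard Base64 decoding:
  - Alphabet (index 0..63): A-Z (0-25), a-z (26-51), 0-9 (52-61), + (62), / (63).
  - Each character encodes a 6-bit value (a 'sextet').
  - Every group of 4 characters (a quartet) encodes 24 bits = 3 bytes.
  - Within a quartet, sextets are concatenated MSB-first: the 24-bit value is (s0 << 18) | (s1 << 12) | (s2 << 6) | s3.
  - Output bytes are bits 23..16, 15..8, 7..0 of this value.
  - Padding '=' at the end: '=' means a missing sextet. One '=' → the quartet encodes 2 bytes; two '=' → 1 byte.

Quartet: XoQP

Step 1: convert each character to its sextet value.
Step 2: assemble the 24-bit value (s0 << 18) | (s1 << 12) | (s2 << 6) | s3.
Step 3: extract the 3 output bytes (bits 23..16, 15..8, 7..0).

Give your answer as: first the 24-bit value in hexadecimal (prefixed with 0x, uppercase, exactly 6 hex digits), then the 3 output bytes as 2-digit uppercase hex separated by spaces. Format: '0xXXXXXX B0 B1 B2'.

Sextets: X=23, o=40, Q=16, P=15
24-bit: (23<<18) | (40<<12) | (16<<6) | 15
      = 0x5C0000 | 0x028000 | 0x000400 | 0x00000F
      = 0x5E840F
Bytes: (v>>16)&0xFF=5E, (v>>8)&0xFF=84, v&0xFF=0F

Answer: 0x5E840F 5E 84 0F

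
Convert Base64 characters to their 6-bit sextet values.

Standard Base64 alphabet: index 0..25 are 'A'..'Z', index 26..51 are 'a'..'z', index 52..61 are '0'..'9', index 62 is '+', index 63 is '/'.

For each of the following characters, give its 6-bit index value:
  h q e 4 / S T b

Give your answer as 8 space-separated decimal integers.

'h': a..z range, 26 + ord('h') − ord('a') = 33
'q': a..z range, 26 + ord('q') − ord('a') = 42
'e': a..z range, 26 + ord('e') − ord('a') = 30
'4': 0..9 range, 52 + ord('4') − ord('0') = 56
'/': index 63
'S': A..Z range, ord('S') − ord('A') = 18
'T': A..Z range, ord('T') − ord('A') = 19
'b': a..z range, 26 + ord('b') − ord('a') = 27

Answer: 33 42 30 56 63 18 19 27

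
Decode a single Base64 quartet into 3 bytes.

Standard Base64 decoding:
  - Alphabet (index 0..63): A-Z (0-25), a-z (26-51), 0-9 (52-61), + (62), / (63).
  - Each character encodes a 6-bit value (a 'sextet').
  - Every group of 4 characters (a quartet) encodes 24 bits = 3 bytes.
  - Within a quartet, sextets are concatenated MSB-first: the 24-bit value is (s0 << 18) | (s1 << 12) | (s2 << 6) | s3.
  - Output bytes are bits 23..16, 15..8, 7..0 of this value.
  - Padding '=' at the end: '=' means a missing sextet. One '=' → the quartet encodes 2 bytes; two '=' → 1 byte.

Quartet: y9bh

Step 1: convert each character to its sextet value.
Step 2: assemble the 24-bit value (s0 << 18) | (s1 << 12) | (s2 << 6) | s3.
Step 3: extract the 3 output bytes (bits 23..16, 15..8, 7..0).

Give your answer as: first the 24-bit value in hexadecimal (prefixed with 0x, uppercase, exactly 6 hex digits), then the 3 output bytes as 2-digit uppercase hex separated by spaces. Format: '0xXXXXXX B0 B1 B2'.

Sextets: y=50, 9=61, b=27, h=33
24-bit: (50<<18) | (61<<12) | (27<<6) | 33
      = 0xC80000 | 0x03D000 | 0x0006C0 | 0x000021
      = 0xCBD6E1
Bytes: (v>>16)&0xFF=CB, (v>>8)&0xFF=D6, v&0xFF=E1

Answer: 0xCBD6E1 CB D6 E1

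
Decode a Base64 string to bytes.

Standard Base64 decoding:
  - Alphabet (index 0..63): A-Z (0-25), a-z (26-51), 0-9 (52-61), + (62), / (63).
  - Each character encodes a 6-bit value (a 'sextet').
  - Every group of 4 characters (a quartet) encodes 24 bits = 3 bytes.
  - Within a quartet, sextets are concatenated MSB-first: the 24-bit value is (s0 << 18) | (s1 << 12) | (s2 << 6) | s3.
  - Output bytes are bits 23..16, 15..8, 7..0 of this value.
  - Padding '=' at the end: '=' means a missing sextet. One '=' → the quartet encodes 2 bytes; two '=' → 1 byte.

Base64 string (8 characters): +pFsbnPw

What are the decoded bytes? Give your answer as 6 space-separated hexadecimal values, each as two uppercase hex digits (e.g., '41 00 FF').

Answer: FA 91 6C 6E 73 F0

Derivation:
After char 0 ('+'=62): chars_in_quartet=1 acc=0x3E bytes_emitted=0
After char 1 ('p'=41): chars_in_quartet=2 acc=0xFA9 bytes_emitted=0
After char 2 ('F'=5): chars_in_quartet=3 acc=0x3EA45 bytes_emitted=0
After char 3 ('s'=44): chars_in_quartet=4 acc=0xFA916C -> emit FA 91 6C, reset; bytes_emitted=3
After char 4 ('b'=27): chars_in_quartet=1 acc=0x1B bytes_emitted=3
After char 5 ('n'=39): chars_in_quartet=2 acc=0x6E7 bytes_emitted=3
After char 6 ('P'=15): chars_in_quartet=3 acc=0x1B9CF bytes_emitted=3
After char 7 ('w'=48): chars_in_quartet=4 acc=0x6E73F0 -> emit 6E 73 F0, reset; bytes_emitted=6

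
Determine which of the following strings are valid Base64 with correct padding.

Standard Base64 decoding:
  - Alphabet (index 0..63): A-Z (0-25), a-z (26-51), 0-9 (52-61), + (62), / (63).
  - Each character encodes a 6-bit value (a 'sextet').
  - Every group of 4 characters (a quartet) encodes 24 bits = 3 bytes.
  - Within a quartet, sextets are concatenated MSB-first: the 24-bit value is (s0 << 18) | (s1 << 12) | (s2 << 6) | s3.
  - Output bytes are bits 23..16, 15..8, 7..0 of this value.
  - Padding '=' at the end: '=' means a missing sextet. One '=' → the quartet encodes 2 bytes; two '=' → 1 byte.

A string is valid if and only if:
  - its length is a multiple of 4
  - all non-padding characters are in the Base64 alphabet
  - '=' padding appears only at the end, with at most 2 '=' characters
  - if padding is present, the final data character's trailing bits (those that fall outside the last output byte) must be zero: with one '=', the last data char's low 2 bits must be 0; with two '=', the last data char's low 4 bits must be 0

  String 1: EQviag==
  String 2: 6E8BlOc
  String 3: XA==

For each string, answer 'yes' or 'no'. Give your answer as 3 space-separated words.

String 1: 'EQviag==' → valid
String 2: '6E8BlOc' → invalid (len=7 not mult of 4)
String 3: 'XA==' → valid

Answer: yes no yes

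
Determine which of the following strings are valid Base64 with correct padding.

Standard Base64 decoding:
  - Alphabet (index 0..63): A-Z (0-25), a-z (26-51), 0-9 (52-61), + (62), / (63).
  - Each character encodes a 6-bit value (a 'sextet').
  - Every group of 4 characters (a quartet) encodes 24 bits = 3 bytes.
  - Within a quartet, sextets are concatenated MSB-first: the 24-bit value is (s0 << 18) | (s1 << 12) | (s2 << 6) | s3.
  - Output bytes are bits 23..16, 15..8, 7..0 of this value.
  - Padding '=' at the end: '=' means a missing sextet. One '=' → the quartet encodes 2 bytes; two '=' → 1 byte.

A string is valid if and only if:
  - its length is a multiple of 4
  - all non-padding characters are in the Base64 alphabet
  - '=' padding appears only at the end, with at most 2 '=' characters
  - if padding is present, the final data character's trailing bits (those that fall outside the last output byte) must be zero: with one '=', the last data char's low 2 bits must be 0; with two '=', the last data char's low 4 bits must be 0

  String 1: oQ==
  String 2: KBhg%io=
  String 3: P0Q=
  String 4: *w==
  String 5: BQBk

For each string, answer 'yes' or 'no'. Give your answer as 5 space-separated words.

String 1: 'oQ==' → valid
String 2: 'KBhg%io=' → invalid (bad char(s): ['%'])
String 3: 'P0Q=' → valid
String 4: '*w==' → invalid (bad char(s): ['*'])
String 5: 'BQBk' → valid

Answer: yes no yes no yes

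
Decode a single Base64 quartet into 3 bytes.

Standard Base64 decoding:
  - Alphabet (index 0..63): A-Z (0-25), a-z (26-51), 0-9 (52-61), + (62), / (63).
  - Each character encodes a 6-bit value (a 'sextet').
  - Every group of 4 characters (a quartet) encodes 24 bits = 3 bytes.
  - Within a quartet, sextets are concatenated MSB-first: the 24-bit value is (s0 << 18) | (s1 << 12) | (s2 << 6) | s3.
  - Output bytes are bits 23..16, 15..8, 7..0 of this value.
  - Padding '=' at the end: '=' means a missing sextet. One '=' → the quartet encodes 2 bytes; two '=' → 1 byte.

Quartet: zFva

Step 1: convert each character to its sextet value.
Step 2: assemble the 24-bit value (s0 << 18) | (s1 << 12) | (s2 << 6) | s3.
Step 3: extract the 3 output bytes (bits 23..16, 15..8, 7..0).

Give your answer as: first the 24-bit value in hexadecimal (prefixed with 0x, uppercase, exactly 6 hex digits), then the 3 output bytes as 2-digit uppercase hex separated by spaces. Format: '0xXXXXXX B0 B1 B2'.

Answer: 0xCC5BDA CC 5B DA

Derivation:
Sextets: z=51, F=5, v=47, a=26
24-bit: (51<<18) | (5<<12) | (47<<6) | 26
      = 0xCC0000 | 0x005000 | 0x000BC0 | 0x00001A
      = 0xCC5BDA
Bytes: (v>>16)&0xFF=CC, (v>>8)&0xFF=5B, v&0xFF=DA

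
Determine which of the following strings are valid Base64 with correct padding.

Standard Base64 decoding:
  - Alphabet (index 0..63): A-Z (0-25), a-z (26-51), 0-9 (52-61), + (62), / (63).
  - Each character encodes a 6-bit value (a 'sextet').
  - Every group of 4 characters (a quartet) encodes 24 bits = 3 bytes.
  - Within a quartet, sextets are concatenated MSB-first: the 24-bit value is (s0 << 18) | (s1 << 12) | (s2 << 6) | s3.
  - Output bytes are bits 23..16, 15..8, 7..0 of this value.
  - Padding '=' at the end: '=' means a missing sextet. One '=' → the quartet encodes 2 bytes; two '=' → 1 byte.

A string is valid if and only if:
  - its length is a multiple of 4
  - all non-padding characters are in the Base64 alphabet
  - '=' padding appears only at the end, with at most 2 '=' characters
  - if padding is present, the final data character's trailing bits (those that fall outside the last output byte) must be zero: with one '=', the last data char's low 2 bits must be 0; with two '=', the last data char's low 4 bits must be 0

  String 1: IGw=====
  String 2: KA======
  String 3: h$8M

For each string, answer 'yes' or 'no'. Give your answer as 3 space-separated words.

String 1: 'IGw=====' → invalid (5 pad chars (max 2))
String 2: 'KA======' → invalid (6 pad chars (max 2))
String 3: 'h$8M' → invalid (bad char(s): ['$'])

Answer: no no no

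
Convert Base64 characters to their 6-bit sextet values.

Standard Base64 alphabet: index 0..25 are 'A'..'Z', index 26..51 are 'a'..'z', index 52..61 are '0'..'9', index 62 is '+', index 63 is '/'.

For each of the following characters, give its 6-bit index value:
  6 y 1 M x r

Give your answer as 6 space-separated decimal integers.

'6': 0..9 range, 52 + ord('6') − ord('0') = 58
'y': a..z range, 26 + ord('y') − ord('a') = 50
'1': 0..9 range, 52 + ord('1') − ord('0') = 53
'M': A..Z range, ord('M') − ord('A') = 12
'x': a..z range, 26 + ord('x') − ord('a') = 49
'r': a..z range, 26 + ord('r') − ord('a') = 43

Answer: 58 50 53 12 49 43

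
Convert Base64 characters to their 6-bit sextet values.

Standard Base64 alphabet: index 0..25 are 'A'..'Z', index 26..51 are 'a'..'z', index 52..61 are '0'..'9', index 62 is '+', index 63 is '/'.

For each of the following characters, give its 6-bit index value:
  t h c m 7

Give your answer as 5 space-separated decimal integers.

Answer: 45 33 28 38 59

Derivation:
't': a..z range, 26 + ord('t') − ord('a') = 45
'h': a..z range, 26 + ord('h') − ord('a') = 33
'c': a..z range, 26 + ord('c') − ord('a') = 28
'm': a..z range, 26 + ord('m') − ord('a') = 38
'7': 0..9 range, 52 + ord('7') − ord('0') = 59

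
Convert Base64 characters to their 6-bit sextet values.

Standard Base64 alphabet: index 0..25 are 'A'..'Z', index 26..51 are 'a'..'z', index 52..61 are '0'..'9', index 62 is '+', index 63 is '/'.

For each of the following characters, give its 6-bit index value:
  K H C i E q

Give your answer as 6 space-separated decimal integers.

Answer: 10 7 2 34 4 42

Derivation:
'K': A..Z range, ord('K') − ord('A') = 10
'H': A..Z range, ord('H') − ord('A') = 7
'C': A..Z range, ord('C') − ord('A') = 2
'i': a..z range, 26 + ord('i') − ord('a') = 34
'E': A..Z range, ord('E') − ord('A') = 4
'q': a..z range, 26 + ord('q') − ord('a') = 42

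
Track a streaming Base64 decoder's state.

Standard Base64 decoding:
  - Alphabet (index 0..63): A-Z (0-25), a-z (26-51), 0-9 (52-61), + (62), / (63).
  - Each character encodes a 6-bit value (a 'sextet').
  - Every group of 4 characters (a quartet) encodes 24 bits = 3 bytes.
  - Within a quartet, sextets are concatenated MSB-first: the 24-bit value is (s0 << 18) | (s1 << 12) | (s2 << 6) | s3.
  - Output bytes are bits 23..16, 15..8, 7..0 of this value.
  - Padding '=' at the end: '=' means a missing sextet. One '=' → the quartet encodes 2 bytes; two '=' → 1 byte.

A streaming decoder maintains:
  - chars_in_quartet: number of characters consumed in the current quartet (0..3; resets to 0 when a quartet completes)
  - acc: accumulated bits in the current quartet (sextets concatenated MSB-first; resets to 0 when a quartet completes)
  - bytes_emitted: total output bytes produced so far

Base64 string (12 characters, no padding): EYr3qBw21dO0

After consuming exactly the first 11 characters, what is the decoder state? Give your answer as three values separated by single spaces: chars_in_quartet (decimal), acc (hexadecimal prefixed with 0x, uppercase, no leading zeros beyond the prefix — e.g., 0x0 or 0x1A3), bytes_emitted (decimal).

After char 0 ('E'=4): chars_in_quartet=1 acc=0x4 bytes_emitted=0
After char 1 ('Y'=24): chars_in_quartet=2 acc=0x118 bytes_emitted=0
After char 2 ('r'=43): chars_in_quartet=3 acc=0x462B bytes_emitted=0
After char 3 ('3'=55): chars_in_quartet=4 acc=0x118AF7 -> emit 11 8A F7, reset; bytes_emitted=3
After char 4 ('q'=42): chars_in_quartet=1 acc=0x2A bytes_emitted=3
After char 5 ('B'=1): chars_in_quartet=2 acc=0xA81 bytes_emitted=3
After char 6 ('w'=48): chars_in_quartet=3 acc=0x2A070 bytes_emitted=3
After char 7 ('2'=54): chars_in_quartet=4 acc=0xA81C36 -> emit A8 1C 36, reset; bytes_emitted=6
After char 8 ('1'=53): chars_in_quartet=1 acc=0x35 bytes_emitted=6
After char 9 ('d'=29): chars_in_quartet=2 acc=0xD5D bytes_emitted=6
After char 10 ('O'=14): chars_in_quartet=3 acc=0x3574E bytes_emitted=6

Answer: 3 0x3574E 6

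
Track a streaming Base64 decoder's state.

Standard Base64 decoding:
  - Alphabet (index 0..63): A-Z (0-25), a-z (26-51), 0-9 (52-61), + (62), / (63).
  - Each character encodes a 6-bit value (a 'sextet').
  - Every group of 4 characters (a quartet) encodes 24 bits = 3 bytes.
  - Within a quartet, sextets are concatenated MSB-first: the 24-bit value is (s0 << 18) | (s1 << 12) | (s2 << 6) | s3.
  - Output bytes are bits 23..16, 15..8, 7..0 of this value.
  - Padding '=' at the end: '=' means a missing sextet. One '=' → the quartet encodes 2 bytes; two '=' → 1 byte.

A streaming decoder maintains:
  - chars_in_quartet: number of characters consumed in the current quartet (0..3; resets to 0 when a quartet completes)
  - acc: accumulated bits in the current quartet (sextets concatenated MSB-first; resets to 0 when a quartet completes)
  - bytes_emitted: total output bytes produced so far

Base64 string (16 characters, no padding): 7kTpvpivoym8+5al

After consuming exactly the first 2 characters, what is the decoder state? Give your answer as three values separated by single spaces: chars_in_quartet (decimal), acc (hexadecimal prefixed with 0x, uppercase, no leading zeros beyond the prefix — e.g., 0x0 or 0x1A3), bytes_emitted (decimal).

After char 0 ('7'=59): chars_in_quartet=1 acc=0x3B bytes_emitted=0
After char 1 ('k'=36): chars_in_quartet=2 acc=0xEE4 bytes_emitted=0

Answer: 2 0xEE4 0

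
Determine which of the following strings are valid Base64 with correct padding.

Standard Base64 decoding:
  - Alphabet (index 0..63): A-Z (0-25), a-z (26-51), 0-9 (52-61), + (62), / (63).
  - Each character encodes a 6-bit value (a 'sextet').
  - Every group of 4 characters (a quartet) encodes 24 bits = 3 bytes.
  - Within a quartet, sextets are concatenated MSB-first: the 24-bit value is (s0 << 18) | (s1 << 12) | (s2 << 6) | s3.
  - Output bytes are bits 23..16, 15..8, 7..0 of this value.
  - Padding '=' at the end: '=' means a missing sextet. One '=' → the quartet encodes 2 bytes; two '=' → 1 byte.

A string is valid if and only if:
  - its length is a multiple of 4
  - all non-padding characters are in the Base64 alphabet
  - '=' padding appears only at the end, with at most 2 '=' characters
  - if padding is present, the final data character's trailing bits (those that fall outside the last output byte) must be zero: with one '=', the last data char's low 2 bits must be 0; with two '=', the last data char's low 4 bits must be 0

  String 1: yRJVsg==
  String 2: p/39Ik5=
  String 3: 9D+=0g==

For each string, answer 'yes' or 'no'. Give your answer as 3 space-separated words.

Answer: yes no no

Derivation:
String 1: 'yRJVsg==' → valid
String 2: 'p/39Ik5=' → invalid (bad trailing bits)
String 3: '9D+=0g==' → invalid (bad char(s): ['=']; '=' in middle)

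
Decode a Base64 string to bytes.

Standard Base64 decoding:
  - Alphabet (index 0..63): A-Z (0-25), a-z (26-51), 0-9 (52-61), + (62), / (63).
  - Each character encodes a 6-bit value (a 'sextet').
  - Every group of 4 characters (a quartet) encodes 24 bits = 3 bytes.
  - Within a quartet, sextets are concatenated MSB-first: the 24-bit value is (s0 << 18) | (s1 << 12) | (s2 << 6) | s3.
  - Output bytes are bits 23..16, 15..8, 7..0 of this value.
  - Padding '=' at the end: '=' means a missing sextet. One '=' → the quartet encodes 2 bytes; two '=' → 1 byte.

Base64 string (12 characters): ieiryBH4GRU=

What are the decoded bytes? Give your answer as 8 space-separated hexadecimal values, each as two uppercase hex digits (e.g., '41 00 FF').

After char 0 ('i'=34): chars_in_quartet=1 acc=0x22 bytes_emitted=0
After char 1 ('e'=30): chars_in_quartet=2 acc=0x89E bytes_emitted=0
After char 2 ('i'=34): chars_in_quartet=3 acc=0x227A2 bytes_emitted=0
After char 3 ('r'=43): chars_in_quartet=4 acc=0x89E8AB -> emit 89 E8 AB, reset; bytes_emitted=3
After char 4 ('y'=50): chars_in_quartet=1 acc=0x32 bytes_emitted=3
After char 5 ('B'=1): chars_in_quartet=2 acc=0xC81 bytes_emitted=3
After char 6 ('H'=7): chars_in_quartet=3 acc=0x32047 bytes_emitted=3
After char 7 ('4'=56): chars_in_quartet=4 acc=0xC811F8 -> emit C8 11 F8, reset; bytes_emitted=6
After char 8 ('G'=6): chars_in_quartet=1 acc=0x6 bytes_emitted=6
After char 9 ('R'=17): chars_in_quartet=2 acc=0x191 bytes_emitted=6
After char 10 ('U'=20): chars_in_quartet=3 acc=0x6454 bytes_emitted=6
Padding '=': partial quartet acc=0x6454 -> emit 19 15; bytes_emitted=8

Answer: 89 E8 AB C8 11 F8 19 15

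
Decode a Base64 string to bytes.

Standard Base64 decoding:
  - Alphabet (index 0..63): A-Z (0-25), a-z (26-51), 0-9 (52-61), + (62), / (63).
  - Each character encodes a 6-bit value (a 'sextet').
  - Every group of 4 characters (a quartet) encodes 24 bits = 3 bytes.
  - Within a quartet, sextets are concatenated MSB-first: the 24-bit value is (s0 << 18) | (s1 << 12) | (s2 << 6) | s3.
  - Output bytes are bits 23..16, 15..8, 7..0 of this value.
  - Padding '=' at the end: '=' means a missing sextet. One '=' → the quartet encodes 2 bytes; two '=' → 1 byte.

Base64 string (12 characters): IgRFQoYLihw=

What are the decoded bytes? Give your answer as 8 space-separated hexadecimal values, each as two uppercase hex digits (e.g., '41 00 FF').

After char 0 ('I'=8): chars_in_quartet=1 acc=0x8 bytes_emitted=0
After char 1 ('g'=32): chars_in_quartet=2 acc=0x220 bytes_emitted=0
After char 2 ('R'=17): chars_in_quartet=3 acc=0x8811 bytes_emitted=0
After char 3 ('F'=5): chars_in_quartet=4 acc=0x220445 -> emit 22 04 45, reset; bytes_emitted=3
After char 4 ('Q'=16): chars_in_quartet=1 acc=0x10 bytes_emitted=3
After char 5 ('o'=40): chars_in_quartet=2 acc=0x428 bytes_emitted=3
After char 6 ('Y'=24): chars_in_quartet=3 acc=0x10A18 bytes_emitted=3
After char 7 ('L'=11): chars_in_quartet=4 acc=0x42860B -> emit 42 86 0B, reset; bytes_emitted=6
After char 8 ('i'=34): chars_in_quartet=1 acc=0x22 bytes_emitted=6
After char 9 ('h'=33): chars_in_quartet=2 acc=0x8A1 bytes_emitted=6
After char 10 ('w'=48): chars_in_quartet=3 acc=0x22870 bytes_emitted=6
Padding '=': partial quartet acc=0x22870 -> emit 8A 1C; bytes_emitted=8

Answer: 22 04 45 42 86 0B 8A 1C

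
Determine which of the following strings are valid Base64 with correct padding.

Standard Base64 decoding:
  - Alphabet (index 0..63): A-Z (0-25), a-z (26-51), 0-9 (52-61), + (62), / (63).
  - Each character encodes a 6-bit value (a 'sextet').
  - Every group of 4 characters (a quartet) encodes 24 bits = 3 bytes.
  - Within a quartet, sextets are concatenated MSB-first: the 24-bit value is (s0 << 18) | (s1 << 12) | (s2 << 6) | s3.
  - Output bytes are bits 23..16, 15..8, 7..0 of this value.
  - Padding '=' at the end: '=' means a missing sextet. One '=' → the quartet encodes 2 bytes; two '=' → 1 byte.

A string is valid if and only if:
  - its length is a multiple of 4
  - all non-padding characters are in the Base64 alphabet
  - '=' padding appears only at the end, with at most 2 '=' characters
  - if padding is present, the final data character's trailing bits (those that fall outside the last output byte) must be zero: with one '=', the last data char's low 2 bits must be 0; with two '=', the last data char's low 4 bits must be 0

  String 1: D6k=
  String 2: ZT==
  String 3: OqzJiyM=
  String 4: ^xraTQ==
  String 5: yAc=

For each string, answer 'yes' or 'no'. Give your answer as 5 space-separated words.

Answer: yes no yes no yes

Derivation:
String 1: 'D6k=' → valid
String 2: 'ZT==' → invalid (bad trailing bits)
String 3: 'OqzJiyM=' → valid
String 4: '^xraTQ==' → invalid (bad char(s): ['^'])
String 5: 'yAc=' → valid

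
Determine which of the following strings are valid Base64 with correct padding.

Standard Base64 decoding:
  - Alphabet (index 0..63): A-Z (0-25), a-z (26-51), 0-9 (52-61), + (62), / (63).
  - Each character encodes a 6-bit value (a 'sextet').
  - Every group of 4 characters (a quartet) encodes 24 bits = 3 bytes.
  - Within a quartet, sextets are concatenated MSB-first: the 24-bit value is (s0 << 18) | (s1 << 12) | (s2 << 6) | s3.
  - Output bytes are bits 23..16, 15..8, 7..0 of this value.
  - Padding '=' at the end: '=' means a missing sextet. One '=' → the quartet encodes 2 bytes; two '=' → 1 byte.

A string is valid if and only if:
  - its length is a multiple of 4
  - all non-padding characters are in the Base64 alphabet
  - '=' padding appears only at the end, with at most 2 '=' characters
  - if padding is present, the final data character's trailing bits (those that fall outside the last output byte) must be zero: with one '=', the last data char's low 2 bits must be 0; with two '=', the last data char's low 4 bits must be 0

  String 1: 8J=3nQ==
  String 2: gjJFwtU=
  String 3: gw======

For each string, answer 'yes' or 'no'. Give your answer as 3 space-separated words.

String 1: '8J=3nQ==' → invalid (bad char(s): ['=']; '=' in middle)
String 2: 'gjJFwtU=' → valid
String 3: 'gw======' → invalid (6 pad chars (max 2))

Answer: no yes no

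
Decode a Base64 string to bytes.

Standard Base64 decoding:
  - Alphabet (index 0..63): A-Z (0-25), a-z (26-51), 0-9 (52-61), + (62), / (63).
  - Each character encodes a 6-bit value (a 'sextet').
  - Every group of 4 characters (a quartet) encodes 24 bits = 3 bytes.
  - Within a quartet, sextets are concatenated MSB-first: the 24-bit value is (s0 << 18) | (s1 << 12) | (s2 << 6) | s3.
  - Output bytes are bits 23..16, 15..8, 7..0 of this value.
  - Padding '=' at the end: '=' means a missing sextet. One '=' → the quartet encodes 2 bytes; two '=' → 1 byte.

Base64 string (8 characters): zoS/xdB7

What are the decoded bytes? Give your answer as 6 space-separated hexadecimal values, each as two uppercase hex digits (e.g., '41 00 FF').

Answer: CE 84 BF C5 D0 7B

Derivation:
After char 0 ('z'=51): chars_in_quartet=1 acc=0x33 bytes_emitted=0
After char 1 ('o'=40): chars_in_quartet=2 acc=0xCE8 bytes_emitted=0
After char 2 ('S'=18): chars_in_quartet=3 acc=0x33A12 bytes_emitted=0
After char 3 ('/'=63): chars_in_quartet=4 acc=0xCE84BF -> emit CE 84 BF, reset; bytes_emitted=3
After char 4 ('x'=49): chars_in_quartet=1 acc=0x31 bytes_emitted=3
After char 5 ('d'=29): chars_in_quartet=2 acc=0xC5D bytes_emitted=3
After char 6 ('B'=1): chars_in_quartet=3 acc=0x31741 bytes_emitted=3
After char 7 ('7'=59): chars_in_quartet=4 acc=0xC5D07B -> emit C5 D0 7B, reset; bytes_emitted=6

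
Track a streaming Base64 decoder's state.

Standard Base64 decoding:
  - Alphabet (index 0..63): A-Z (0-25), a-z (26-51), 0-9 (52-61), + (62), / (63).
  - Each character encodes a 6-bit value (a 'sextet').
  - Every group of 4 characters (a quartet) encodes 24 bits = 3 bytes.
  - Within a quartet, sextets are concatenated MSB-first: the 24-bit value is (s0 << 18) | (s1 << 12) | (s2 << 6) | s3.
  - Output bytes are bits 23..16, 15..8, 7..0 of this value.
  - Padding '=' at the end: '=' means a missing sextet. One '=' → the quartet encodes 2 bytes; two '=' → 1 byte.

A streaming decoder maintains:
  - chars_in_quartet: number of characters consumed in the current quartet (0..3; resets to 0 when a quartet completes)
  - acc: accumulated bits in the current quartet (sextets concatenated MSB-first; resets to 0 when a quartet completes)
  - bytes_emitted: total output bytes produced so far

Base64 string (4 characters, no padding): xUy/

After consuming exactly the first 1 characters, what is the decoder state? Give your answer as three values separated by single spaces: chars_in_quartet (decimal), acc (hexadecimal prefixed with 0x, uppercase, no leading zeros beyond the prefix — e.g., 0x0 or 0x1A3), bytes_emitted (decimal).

After char 0 ('x'=49): chars_in_quartet=1 acc=0x31 bytes_emitted=0

Answer: 1 0x31 0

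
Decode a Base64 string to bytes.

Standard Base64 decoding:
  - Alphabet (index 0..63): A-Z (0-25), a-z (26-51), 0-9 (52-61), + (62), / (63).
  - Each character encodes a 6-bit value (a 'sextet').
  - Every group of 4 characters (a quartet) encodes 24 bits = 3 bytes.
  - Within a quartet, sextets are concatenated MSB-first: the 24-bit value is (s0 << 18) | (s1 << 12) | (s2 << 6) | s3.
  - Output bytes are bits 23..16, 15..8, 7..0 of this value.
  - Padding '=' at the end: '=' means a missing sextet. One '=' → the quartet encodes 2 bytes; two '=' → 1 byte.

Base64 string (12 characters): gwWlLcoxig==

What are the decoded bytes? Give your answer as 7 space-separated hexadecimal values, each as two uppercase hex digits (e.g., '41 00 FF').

After char 0 ('g'=32): chars_in_quartet=1 acc=0x20 bytes_emitted=0
After char 1 ('w'=48): chars_in_quartet=2 acc=0x830 bytes_emitted=0
After char 2 ('W'=22): chars_in_quartet=3 acc=0x20C16 bytes_emitted=0
After char 3 ('l'=37): chars_in_quartet=4 acc=0x8305A5 -> emit 83 05 A5, reset; bytes_emitted=3
After char 4 ('L'=11): chars_in_quartet=1 acc=0xB bytes_emitted=3
After char 5 ('c'=28): chars_in_quartet=2 acc=0x2DC bytes_emitted=3
After char 6 ('o'=40): chars_in_quartet=3 acc=0xB728 bytes_emitted=3
After char 7 ('x'=49): chars_in_quartet=4 acc=0x2DCA31 -> emit 2D CA 31, reset; bytes_emitted=6
After char 8 ('i'=34): chars_in_quartet=1 acc=0x22 bytes_emitted=6
After char 9 ('g'=32): chars_in_quartet=2 acc=0x8A0 bytes_emitted=6
Padding '==': partial quartet acc=0x8A0 -> emit 8A; bytes_emitted=7

Answer: 83 05 A5 2D CA 31 8A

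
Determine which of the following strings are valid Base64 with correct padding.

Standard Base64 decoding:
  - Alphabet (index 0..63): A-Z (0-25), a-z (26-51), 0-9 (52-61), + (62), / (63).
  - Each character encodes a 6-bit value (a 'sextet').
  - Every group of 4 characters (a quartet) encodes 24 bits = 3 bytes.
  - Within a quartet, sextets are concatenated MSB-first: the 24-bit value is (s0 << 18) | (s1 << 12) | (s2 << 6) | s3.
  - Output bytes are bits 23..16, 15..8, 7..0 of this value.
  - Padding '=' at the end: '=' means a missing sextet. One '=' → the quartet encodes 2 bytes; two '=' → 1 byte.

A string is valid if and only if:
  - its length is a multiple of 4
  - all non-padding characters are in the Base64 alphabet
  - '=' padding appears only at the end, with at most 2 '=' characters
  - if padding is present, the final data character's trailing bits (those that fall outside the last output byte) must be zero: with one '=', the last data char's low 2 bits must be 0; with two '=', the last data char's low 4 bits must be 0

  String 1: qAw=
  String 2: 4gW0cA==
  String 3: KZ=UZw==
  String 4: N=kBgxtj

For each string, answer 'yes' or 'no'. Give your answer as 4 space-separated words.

Answer: yes yes no no

Derivation:
String 1: 'qAw=' → valid
String 2: '4gW0cA==' → valid
String 3: 'KZ=UZw==' → invalid (bad char(s): ['=']; '=' in middle)
String 4: 'N=kBgxtj' → invalid (bad char(s): ['=']; '=' in middle)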